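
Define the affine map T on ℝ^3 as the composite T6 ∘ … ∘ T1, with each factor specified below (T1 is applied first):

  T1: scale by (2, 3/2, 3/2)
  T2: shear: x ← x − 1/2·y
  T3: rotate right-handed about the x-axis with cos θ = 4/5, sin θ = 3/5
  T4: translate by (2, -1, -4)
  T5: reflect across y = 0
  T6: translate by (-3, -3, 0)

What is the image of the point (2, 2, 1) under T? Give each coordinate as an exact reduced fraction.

T(p) = (3/2, -7/2, -1)

T1 scale by (2, 3/2, 3/2): (2, 2, 1) → (4, 3, 3/2)
T2 shear: x ← x − 1/2·y: (4, 3, 3/2) → (5/2, 3, 3/2)
T3 rotate right-handed about the x-axis with cos θ = 4/5, sin θ = 3/5: (5/2, 3, 3/2) → (5/2, 3/2, 3)
T4 translate by (2, -1, -4): (5/2, 3/2, 3) → (9/2, 1/2, -1)
T5 reflect across y = 0: (9/2, 1/2, -1) → (9/2, -1/2, -1)
T6 translate by (-3, -3, 0): (9/2, -1/2, -1) → (3/2, -7/2, -1)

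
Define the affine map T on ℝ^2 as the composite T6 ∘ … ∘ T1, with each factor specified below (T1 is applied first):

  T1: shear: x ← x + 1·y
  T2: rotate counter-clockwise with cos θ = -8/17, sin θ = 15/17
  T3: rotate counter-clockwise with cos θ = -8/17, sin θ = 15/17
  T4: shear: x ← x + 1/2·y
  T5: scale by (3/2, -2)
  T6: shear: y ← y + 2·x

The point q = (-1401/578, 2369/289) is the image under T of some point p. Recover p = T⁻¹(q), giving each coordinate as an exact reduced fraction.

T1 = [1 1 0; 0 1 0; 0 0 1]
T2·T1 = [-8/17 -23/17 0; 15/17 7/17 0; 0 0 1]
T3·…·T1 = [-161/289 79/289 0; -240/289 -401/289 0; 0 0 1]
T4·…·T1 = [-281/289 -243/578 0; -240/289 -401/289 0; 0 0 1]
T5·…·T1 = [-843/578 -729/1156 0; 480/289 802/289 0; 0 0 1]
T6·…·T1 = [-843/578 -729/1156 0; -363/289 875/578 0; 0 0 1]
det M = -3; M⁻¹ = [-875/1734 -243/1156 0; -121/289 281/578 0; 0 0 1]
M⁻¹ · (-1401/578, 2369/289)ᵀ = (-1/2, 5)ᵀ

p = (-1/2, 5)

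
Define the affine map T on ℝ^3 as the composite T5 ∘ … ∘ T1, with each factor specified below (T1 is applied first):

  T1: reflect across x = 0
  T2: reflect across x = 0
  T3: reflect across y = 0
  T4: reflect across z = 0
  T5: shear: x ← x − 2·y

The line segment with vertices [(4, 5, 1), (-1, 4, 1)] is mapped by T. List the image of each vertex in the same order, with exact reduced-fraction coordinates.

T1 reflect across x = 0: (4, 5, 1) → (-4, 5, 1); (-1, 4, 1) → (1, 4, 1)
T2 reflect across x = 0: (-4, 5, 1) → (4, 5, 1); (1, 4, 1) → (-1, 4, 1)
T3 reflect across y = 0: (4, 5, 1) → (4, -5, 1); (-1, 4, 1) → (-1, -4, 1)
T4 reflect across z = 0: (4, -5, 1) → (4, -5, -1); (-1, -4, 1) → (-1, -4, -1)
T5 shear: x ← x − 2·y: (4, -5, -1) → (14, -5, -1); (-1, -4, -1) → (7, -4, -1)

image vertices: (14, -5, -1), (7, -4, -1)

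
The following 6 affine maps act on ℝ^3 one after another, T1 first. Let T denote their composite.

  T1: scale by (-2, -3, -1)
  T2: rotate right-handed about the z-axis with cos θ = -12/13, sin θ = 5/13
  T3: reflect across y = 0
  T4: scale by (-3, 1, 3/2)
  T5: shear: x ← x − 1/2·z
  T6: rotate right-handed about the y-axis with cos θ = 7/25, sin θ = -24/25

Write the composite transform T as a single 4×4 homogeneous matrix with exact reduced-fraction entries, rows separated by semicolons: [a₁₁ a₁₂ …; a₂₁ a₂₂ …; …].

T1 = [-2 0 0 0; 0 -3 0 0; 0 0 -1 0; 0 0 0 1]
T2·T1 = [24/13 15/13 0 0; -10/13 36/13 0 0; 0 0 -1 0; 0 0 0 1]
T3·…·T1 = [24/13 15/13 0 0; 10/13 -36/13 0 0; 0 0 -1 0; 0 0 0 1]
T4·…·T1 = [-72/13 -45/13 0 0; 10/13 -36/13 0 0; 0 0 -3/2 0; 0 0 0 1]
T5·…·T1 = [-72/13 -45/13 3/4 0; 10/13 -36/13 0 0; 0 0 -3/2 0; 0 0 0 1]
T6·…·T1 = [-504/325 -63/65 33/20 0; 10/13 -36/13 0 0; -1728/325 -216/65 3/10 0; 0 0 0 1]

T = [-504/325 -63/65 33/20 0; 10/13 -36/13 0 0; -1728/325 -216/65 3/10 0; 0 0 0 1]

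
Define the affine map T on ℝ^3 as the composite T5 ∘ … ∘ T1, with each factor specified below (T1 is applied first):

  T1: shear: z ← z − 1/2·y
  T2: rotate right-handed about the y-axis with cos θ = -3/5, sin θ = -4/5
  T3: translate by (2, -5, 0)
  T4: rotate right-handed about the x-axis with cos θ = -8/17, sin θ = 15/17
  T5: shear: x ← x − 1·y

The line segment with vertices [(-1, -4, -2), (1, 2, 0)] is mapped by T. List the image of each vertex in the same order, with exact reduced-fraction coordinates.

T1 shear: z ← z − 1/2·y: (-1, -4, -2) → (-1, -4, 0); (1, 2, 0) → (1, 2, -1)
T2 rotate right-handed about the y-axis with cos θ = -3/5, sin θ = -4/5: (-1, -4, 0) → (3/5, -4, -4/5); (1, 2, -1) → (1/5, 2, 7/5)
T3 translate by (2, -5, 0): (3/5, -4, -4/5) → (13/5, -9, -4/5); (1/5, 2, 7/5) → (11/5, -3, 7/5)
T4 rotate right-handed about the x-axis with cos θ = -8/17, sin θ = 15/17: (13/5, -9, -4/5) → (13/5, 84/17, -643/85); (11/5, -3, 7/5) → (11/5, 3/17, -281/85)
T5 shear: x ← x − 1·y: (13/5, 84/17, -643/85) → (-199/85, 84/17, -643/85); (11/5, 3/17, -281/85) → (172/85, 3/17, -281/85)

image vertices: (-199/85, 84/17, -643/85), (172/85, 3/17, -281/85)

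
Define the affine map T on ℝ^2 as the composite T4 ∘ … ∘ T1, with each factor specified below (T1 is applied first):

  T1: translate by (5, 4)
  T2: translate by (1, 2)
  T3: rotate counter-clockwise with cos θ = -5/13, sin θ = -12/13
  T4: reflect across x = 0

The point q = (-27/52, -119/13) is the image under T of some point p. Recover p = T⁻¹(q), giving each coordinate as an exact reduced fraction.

p = (9/4, -2)

T1 = [1 0 5; 0 1 4; 0 0 1]
T2·T1 = [1 0 6; 0 1 6; 0 0 1]
T3·…·T1 = [-5/13 12/13 42/13; -12/13 -5/13 -102/13; 0 0 1]
T4·…·T1 = [5/13 -12/13 -42/13; -12/13 -5/13 -102/13; 0 0 1]
det M = -1; M⁻¹ = [5/13 -12/13 -6; -12/13 -5/13 -6; 0 0 1]
M⁻¹ · (-27/52, -119/13)ᵀ = (9/4, -2)ᵀ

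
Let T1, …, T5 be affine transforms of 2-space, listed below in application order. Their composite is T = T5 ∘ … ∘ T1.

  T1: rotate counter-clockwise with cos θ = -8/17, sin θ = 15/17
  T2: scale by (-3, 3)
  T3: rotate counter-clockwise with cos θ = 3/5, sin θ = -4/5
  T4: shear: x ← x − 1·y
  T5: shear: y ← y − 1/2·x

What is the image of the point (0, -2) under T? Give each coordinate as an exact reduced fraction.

T1 rotate counter-clockwise with cos θ = -8/17, sin θ = 15/17: (0, -2) → (30/17, 16/17)
T2 scale by (-3, 3): (30/17, 16/17) → (-90/17, 48/17)
T3 rotate counter-clockwise with cos θ = 3/5, sin θ = -4/5: (-90/17, 48/17) → (-78/85, 504/85)
T4 shear: x ← x − 1·y: (-78/85, 504/85) → (-582/85, 504/85)
T5 shear: y ← y − 1/2·x: (-582/85, 504/85) → (-582/85, 159/17)

T(p) = (-582/85, 159/17)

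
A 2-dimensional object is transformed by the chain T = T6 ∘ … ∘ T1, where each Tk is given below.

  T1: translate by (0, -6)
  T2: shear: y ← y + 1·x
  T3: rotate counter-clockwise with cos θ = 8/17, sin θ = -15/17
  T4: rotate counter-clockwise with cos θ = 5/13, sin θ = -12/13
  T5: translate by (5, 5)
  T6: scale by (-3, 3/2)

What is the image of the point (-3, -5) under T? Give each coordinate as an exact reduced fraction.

T(p) = (2607/221, 5367/221)

T1 translate by (0, -6): (-3, -5) → (-3, -11)
T2 shear: y ← y + 1·x: (-3, -11) → (-3, -14)
T3 rotate counter-clockwise with cos θ = 8/17, sin θ = -15/17: (-3, -14) → (-234/17, -67/17)
T4 rotate counter-clockwise with cos θ = 5/13, sin θ = -12/13: (-234/17, -67/17) → (-1974/221, 2473/221)
T5 translate by (5, 5): (-1974/221, 2473/221) → (-869/221, 3578/221)
T6 scale by (-3, 3/2): (-869/221, 3578/221) → (2607/221, 5367/221)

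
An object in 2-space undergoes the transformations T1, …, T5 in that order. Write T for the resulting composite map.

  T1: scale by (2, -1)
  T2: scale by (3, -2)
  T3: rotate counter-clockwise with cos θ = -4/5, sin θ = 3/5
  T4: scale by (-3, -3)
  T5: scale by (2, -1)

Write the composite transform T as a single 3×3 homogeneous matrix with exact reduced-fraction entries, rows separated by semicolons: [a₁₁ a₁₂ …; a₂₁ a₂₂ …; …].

T = [144/5 36/5 0; 54/5 -24/5 0; 0 0 1]

T1 = [2 0 0; 0 -1 0; 0 0 1]
T2·T1 = [6 0 0; 0 2 0; 0 0 1]
T3·…·T1 = [-24/5 -6/5 0; 18/5 -8/5 0; 0 0 1]
T4·…·T1 = [72/5 18/5 0; -54/5 24/5 0; 0 0 1]
T5·…·T1 = [144/5 36/5 0; 54/5 -24/5 0; 0 0 1]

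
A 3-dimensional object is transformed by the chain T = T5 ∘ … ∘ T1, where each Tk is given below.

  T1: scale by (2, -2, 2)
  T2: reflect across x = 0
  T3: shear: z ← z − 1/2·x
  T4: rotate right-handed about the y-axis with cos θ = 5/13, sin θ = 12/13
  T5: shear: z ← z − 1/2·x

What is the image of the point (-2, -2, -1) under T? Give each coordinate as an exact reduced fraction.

T1 scale by (2, -2, 2): (-2, -2, -1) → (-4, 4, -2)
T2 reflect across x = 0: (-4, 4, -2) → (4, 4, -2)
T3 shear: z ← z − 1/2·x: (4, 4, -2) → (4, 4, -4)
T4 rotate right-handed about the y-axis with cos θ = 5/13, sin θ = 12/13: (4, 4, -4) → (-28/13, 4, -68/13)
T5 shear: z ← z − 1/2·x: (-28/13, 4, -68/13) → (-28/13, 4, -54/13)

T(p) = (-28/13, 4, -54/13)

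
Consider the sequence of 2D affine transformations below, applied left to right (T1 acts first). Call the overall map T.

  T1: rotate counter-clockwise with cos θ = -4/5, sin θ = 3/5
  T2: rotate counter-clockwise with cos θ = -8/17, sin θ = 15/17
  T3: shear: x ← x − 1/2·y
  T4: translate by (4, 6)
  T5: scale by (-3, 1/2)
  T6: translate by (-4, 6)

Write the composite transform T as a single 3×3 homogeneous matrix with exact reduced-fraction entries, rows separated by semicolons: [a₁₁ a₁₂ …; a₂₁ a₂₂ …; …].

T = [-87/85 -543/170 -16; -42/85 -13/170 9; 0 0 1]

T1 = [-4/5 -3/5 0; 3/5 -4/5 0; 0 0 1]
T2·T1 = [-13/85 84/85 0; -84/85 -13/85 0; 0 0 1]
T3·…·T1 = [29/85 181/170 0; -84/85 -13/85 0; 0 0 1]
T4·…·T1 = [29/85 181/170 4; -84/85 -13/85 6; 0 0 1]
T5·…·T1 = [-87/85 -543/170 -12; -42/85 -13/170 3; 0 0 1]
T6·…·T1 = [-87/85 -543/170 -16; -42/85 -13/170 9; 0 0 1]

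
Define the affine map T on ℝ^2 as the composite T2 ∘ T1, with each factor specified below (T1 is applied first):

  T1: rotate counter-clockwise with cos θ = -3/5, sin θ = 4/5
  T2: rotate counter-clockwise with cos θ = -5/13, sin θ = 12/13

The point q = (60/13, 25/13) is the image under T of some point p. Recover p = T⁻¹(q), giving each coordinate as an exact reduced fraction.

T1 = [-3/5 -4/5 0; 4/5 -3/5 0; 0 0 1]
T2·T1 = [-33/65 56/65 0; -56/65 -33/65 0; 0 0 1]
det M = 1; M⁻¹ = [-33/65 -56/65 0; 56/65 -33/65 0; 0 0 1]
M⁻¹ · (60/13, 25/13)ᵀ = (-4, 3)ᵀ

p = (-4, 3)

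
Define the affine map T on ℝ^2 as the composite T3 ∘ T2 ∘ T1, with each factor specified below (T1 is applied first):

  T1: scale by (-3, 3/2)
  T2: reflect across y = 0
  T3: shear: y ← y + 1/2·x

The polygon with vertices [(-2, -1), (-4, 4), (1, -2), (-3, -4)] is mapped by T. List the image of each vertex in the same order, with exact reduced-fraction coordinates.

image vertices: (6, 9/2), (12, 0), (-3, 3/2), (9, 21/2)

T1 scale by (-3, 3/2): (-2, -1) → (6, -3/2); (-4, 4) → (12, 6); (1, -2) → (-3, -3); (-3, -4) → (9, -6)
T2 reflect across y = 0: (6, -3/2) → (6, 3/2); (12, 6) → (12, -6); (-3, -3) → (-3, 3); (9, -6) → (9, 6)
T3 shear: y ← y + 1/2·x: (6, 3/2) → (6, 9/2); (12, -6) → (12, 0); (-3, 3) → (-3, 3/2); (9, 6) → (9, 21/2)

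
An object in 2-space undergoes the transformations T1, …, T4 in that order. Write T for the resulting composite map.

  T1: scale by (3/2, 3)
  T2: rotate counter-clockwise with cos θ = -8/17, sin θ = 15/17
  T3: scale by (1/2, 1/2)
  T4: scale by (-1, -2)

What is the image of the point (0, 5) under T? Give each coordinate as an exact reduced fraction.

T(p) = (225/34, 120/17)

T1 scale by (3/2, 3): (0, 5) → (0, 15)
T2 rotate counter-clockwise with cos θ = -8/17, sin θ = 15/17: (0, 15) → (-225/17, -120/17)
T3 scale by (1/2, 1/2): (-225/17, -120/17) → (-225/34, -60/17)
T4 scale by (-1, -2): (-225/34, -60/17) → (225/34, 120/17)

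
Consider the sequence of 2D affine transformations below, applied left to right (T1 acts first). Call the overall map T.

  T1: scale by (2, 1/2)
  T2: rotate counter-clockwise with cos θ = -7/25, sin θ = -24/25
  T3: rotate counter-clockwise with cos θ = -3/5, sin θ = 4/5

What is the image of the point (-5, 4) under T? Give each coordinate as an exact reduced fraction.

T1 scale by (2, 1/2): (-5, 4) → (-10, 2)
T2 rotate counter-clockwise with cos θ = -7/25, sin θ = -24/25: (-10, 2) → (118/25, 226/25)
T3 rotate counter-clockwise with cos θ = -3/5, sin θ = 4/5: (118/25, 226/25) → (-1258/125, -206/125)

T(p) = (-1258/125, -206/125)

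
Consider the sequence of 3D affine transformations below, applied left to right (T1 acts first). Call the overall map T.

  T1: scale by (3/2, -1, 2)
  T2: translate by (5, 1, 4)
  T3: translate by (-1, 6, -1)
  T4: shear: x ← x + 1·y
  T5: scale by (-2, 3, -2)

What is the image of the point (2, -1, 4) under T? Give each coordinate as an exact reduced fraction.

T(p) = (-30, 24, -22)

T1 scale by (3/2, -1, 2): (2, -1, 4) → (3, 1, 8)
T2 translate by (5, 1, 4): (3, 1, 8) → (8, 2, 12)
T3 translate by (-1, 6, -1): (8, 2, 12) → (7, 8, 11)
T4 shear: x ← x + 1·y: (7, 8, 11) → (15, 8, 11)
T5 scale by (-2, 3, -2): (15, 8, 11) → (-30, 24, -22)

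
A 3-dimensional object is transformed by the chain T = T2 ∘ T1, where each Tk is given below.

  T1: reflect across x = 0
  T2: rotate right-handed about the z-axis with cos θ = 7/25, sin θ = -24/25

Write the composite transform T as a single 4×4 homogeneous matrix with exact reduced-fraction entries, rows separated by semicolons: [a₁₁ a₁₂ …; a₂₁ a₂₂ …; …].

T1 = [-1 0 0 0; 0 1 0 0; 0 0 1 0; 0 0 0 1]
T2·T1 = [-7/25 24/25 0 0; 24/25 7/25 0 0; 0 0 1 0; 0 0 0 1]

T = [-7/25 24/25 0 0; 24/25 7/25 0 0; 0 0 1 0; 0 0 0 1]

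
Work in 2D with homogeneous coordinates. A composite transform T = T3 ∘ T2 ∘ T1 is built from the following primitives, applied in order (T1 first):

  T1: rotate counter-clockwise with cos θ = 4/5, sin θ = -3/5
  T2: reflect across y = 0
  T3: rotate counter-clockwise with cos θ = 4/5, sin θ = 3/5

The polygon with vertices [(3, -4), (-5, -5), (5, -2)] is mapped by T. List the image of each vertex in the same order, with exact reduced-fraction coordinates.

T1 rotate counter-clockwise with cos θ = 4/5, sin θ = -3/5: (3, -4) → (0, -5); (-5, -5) → (-7, -1); (5, -2) → (14/5, -23/5)
T2 reflect across y = 0: (0, -5) → (0, 5); (-7, -1) → (-7, 1); (14/5, -23/5) → (14/5, 23/5)
T3 rotate counter-clockwise with cos θ = 4/5, sin θ = 3/5: (0, 5) → (-3, 4); (-7, 1) → (-31/5, -17/5); (14/5, 23/5) → (-13/25, 134/25)

image vertices: (-3, 4), (-31/5, -17/5), (-13/25, 134/25)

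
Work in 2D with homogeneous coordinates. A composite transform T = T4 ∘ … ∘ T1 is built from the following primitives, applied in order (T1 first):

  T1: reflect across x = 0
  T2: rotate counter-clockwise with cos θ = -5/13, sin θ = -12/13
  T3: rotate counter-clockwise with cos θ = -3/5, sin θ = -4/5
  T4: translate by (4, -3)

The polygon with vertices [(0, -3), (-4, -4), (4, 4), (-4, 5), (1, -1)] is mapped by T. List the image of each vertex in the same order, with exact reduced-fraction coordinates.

T1 reflect across x = 0: (0, -3) → (0, -3); (-4, -4) → (4, -4); (4, 4) → (-4, 4); (-4, 5) → (4, 5); (1, -1) → (-1, -1)
T2 rotate counter-clockwise with cos θ = -5/13, sin θ = -12/13: (0, -3) → (-36/13, 15/13); (4, -4) → (-68/13, -28/13); (-4, 4) → (68/13, 28/13); (4, 5) → (40/13, -73/13); (-1, -1) → (-7/13, 17/13)
T3 rotate counter-clockwise with cos θ = -3/5, sin θ = -4/5: (-36/13, 15/13) → (168/65, 99/65); (-68/13, -28/13) → (92/65, 356/65); (68/13, 28/13) → (-92/65, -356/65); (40/13, -73/13) → (-412/65, 59/65); (-7/13, 17/13) → (89/65, -23/65)
T4 translate by (4, -3): (168/65, 99/65) → (428/65, -96/65); (92/65, 356/65) → (352/65, 161/65); (-92/65, -356/65) → (168/65, -551/65); (-412/65, 59/65) → (-152/65, -136/65); (89/65, -23/65) → (349/65, -218/65)

image vertices: (428/65, -96/65), (352/65, 161/65), (168/65, -551/65), (-152/65, -136/65), (349/65, -218/65)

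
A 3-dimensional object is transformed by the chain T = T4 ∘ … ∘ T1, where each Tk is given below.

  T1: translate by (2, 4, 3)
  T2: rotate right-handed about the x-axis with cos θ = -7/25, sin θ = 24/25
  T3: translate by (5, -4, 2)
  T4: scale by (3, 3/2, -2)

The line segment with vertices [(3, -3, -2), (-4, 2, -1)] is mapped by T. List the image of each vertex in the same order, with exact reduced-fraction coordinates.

T1 translate by (2, 4, 3): (3, -3, -2) → (5, 1, 1); (-4, 2, -1) → (-2, 6, 2)
T2 rotate right-handed about the x-axis with cos θ = -7/25, sin θ = 24/25: (5, 1, 1) → (5, -31/25, 17/25); (-2, 6, 2) → (-2, -18/5, 26/5)
T3 translate by (5, -4, 2): (5, -31/25, 17/25) → (10, -131/25, 67/25); (-2, -18/5, 26/5) → (3, -38/5, 36/5)
T4 scale by (3, 3/2, -2): (10, -131/25, 67/25) → (30, -393/50, -134/25); (3, -38/5, 36/5) → (9, -57/5, -72/5)

image vertices: (30, -393/50, -134/25), (9, -57/5, -72/5)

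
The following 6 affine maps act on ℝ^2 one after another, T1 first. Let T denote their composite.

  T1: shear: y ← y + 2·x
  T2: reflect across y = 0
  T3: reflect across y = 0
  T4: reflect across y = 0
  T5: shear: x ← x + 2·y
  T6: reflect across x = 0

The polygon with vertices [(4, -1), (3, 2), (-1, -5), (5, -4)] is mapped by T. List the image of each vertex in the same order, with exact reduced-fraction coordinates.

T1 shear: y ← y + 2·x: (4, -1) → (4, 7); (3, 2) → (3, 8); (-1, -5) → (-1, -7); (5, -4) → (5, 6)
T2 reflect across y = 0: (4, 7) → (4, -7); (3, 8) → (3, -8); (-1, -7) → (-1, 7); (5, 6) → (5, -6)
T3 reflect across y = 0: (4, -7) → (4, 7); (3, -8) → (3, 8); (-1, 7) → (-1, -7); (5, -6) → (5, 6)
T4 reflect across y = 0: (4, 7) → (4, -7); (3, 8) → (3, -8); (-1, -7) → (-1, 7); (5, 6) → (5, -6)
T5 shear: x ← x + 2·y: (4, -7) → (-10, -7); (3, -8) → (-13, -8); (-1, 7) → (13, 7); (5, -6) → (-7, -6)
T6 reflect across x = 0: (-10, -7) → (10, -7); (-13, -8) → (13, -8); (13, 7) → (-13, 7); (-7, -6) → (7, -6)

image vertices: (10, -7), (13, -8), (-13, 7), (7, -6)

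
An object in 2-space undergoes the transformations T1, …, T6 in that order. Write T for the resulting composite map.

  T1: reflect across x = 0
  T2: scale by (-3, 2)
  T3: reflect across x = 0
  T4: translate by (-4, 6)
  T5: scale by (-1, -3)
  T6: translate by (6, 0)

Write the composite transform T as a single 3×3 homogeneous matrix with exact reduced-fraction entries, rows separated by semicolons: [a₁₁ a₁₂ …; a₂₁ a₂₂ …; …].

T = [3 0 10; 0 -6 -18; 0 0 1]

T1 = [-1 0 0; 0 1 0; 0 0 1]
T2·T1 = [3 0 0; 0 2 0; 0 0 1]
T3·…·T1 = [-3 0 0; 0 2 0; 0 0 1]
T4·…·T1 = [-3 0 -4; 0 2 6; 0 0 1]
T5·…·T1 = [3 0 4; 0 -6 -18; 0 0 1]
T6·…·T1 = [3 0 10; 0 -6 -18; 0 0 1]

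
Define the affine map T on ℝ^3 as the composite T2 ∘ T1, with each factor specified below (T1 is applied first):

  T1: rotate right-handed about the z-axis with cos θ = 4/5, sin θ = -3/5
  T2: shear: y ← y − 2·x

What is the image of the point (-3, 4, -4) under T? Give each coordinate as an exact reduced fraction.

T1 rotate right-handed about the z-axis with cos θ = 4/5, sin θ = -3/5: (-3, 4, -4) → (0, 5, -4)
T2 shear: y ← y − 2·x: (0, 5, -4) → (0, 5, -4)

T(p) = (0, 5, -4)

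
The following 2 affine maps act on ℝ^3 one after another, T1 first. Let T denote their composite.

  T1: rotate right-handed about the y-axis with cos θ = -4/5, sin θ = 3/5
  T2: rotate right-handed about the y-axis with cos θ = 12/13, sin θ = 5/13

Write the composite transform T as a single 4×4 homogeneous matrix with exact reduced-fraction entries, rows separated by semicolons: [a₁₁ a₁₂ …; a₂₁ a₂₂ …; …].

T1 = [-4/5 0 3/5 0; 0 1 0 0; -3/5 0 -4/5 0; 0 0 0 1]
T2·T1 = [-63/65 0 16/65 0; 0 1 0 0; -16/65 0 -63/65 0; 0 0 0 1]

T = [-63/65 0 16/65 0; 0 1 0 0; -16/65 0 -63/65 0; 0 0 0 1]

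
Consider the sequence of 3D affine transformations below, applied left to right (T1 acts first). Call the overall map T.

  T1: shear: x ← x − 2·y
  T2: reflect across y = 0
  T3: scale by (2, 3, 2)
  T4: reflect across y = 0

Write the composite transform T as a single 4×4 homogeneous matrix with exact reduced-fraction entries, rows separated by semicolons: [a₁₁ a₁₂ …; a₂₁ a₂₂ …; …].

T1 = [1 -2 0 0; 0 1 0 0; 0 0 1 0; 0 0 0 1]
T2·T1 = [1 -2 0 0; 0 -1 0 0; 0 0 1 0; 0 0 0 1]
T3·…·T1 = [2 -4 0 0; 0 -3 0 0; 0 0 2 0; 0 0 0 1]
T4·…·T1 = [2 -4 0 0; 0 3 0 0; 0 0 2 0; 0 0 0 1]

T = [2 -4 0 0; 0 3 0 0; 0 0 2 0; 0 0 0 1]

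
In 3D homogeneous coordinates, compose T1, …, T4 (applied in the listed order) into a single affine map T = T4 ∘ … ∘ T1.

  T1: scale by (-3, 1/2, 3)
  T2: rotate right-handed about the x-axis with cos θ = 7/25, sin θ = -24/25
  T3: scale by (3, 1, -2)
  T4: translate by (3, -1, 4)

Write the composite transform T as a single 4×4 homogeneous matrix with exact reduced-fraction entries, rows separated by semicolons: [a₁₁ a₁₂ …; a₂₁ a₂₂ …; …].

T1 = [-3 0 0 0; 0 1/2 0 0; 0 0 3 0; 0 0 0 1]
T2·T1 = [-3 0 0 0; 0 7/50 72/25 0; 0 -12/25 21/25 0; 0 0 0 1]
T3·…·T1 = [-9 0 0 0; 0 7/50 72/25 0; 0 24/25 -42/25 0; 0 0 0 1]
T4·…·T1 = [-9 0 0 3; 0 7/50 72/25 -1; 0 24/25 -42/25 4; 0 0 0 1]

T = [-9 0 0 3; 0 7/50 72/25 -1; 0 24/25 -42/25 4; 0 0 0 1]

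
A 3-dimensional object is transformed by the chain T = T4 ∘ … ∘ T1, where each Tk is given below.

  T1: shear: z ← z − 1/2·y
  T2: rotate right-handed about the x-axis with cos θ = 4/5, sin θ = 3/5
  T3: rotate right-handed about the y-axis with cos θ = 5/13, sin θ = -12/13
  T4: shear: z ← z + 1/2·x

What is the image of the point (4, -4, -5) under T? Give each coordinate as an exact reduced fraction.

T1 shear: z ← z − 1/2·y: (4, -4, -5) → (4, -4, -3)
T2 rotate right-handed about the x-axis with cos θ = 4/5, sin θ = 3/5: (4, -4, -3) → (4, -7/5, -24/5)
T3 rotate right-handed about the y-axis with cos θ = 5/13, sin θ = -12/13: (4, -7/5, -24/5) → (388/65, -7/5, 24/13)
T4 shear: z ← z + 1/2·x: (388/65, -7/5, 24/13) → (388/65, -7/5, 314/65)

T(p) = (388/65, -7/5, 314/65)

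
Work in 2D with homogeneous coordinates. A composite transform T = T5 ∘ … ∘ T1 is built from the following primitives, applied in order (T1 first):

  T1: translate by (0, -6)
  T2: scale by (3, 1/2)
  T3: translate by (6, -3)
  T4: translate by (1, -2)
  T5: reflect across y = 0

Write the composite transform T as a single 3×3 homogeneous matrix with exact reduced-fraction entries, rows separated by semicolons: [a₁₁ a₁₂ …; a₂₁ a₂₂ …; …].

T = [3 0 7; 0 -1/2 8; 0 0 1]

T1 = [1 0 0; 0 1 -6; 0 0 1]
T2·T1 = [3 0 0; 0 1/2 -3; 0 0 1]
T3·…·T1 = [3 0 6; 0 1/2 -6; 0 0 1]
T4·…·T1 = [3 0 7; 0 1/2 -8; 0 0 1]
T5·…·T1 = [3 0 7; 0 -1/2 8; 0 0 1]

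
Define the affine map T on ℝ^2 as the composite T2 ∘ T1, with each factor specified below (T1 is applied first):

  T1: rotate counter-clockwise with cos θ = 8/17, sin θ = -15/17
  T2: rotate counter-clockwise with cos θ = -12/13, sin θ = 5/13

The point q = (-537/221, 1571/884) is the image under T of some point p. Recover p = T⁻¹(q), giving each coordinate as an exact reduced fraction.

T1 = [8/17 15/17 0; -15/17 8/17 0; 0 0 1]
T2·T1 = [-21/221 -220/221 0; 220/221 -21/221 0; 0 0 1]
det M = 1; M⁻¹ = [-21/221 220/221 0; -220/221 -21/221 0; 0 0 1]
M⁻¹ · (-537/221, 1571/884)ᵀ = (2, 9/4)ᵀ

p = (2, 9/4)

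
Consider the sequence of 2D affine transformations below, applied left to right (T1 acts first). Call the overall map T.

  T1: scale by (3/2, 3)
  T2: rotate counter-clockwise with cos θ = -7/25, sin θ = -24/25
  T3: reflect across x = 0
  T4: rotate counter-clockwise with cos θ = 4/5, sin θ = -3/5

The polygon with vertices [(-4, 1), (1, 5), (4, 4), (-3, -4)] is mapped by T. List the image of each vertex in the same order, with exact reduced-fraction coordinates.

T1 scale by (3/2, 3): (-4, 1) → (-6, 3); (1, 5) → (3/2, 15); (4, 4) → (6, 12); (-3, -4) → (-9/2, -12)
T2 rotate counter-clockwise with cos θ = -7/25, sin θ = -24/25: (-6, 3) → (114/25, 123/25); (3/2, 15) → (699/50, -141/25); (6, 12) → (246/25, -228/25); (-9/2, -12) → (-513/50, 192/25)
T3 reflect across x = 0: (114/25, 123/25) → (-114/25, 123/25); (699/50, -141/25) → (-699/50, -141/25); (246/25, -228/25) → (-246/25, -228/25); (-513/50, 192/25) → (513/50, 192/25)
T4 rotate counter-clockwise with cos θ = 4/5, sin θ = -3/5: (-114/25, 123/25) → (-87/125, 834/125); (-699/50, -141/25) → (-1821/125, 969/250); (-246/25, -228/25) → (-1668/125, -174/125); (513/50, 192/25) → (1602/125, -3/250)

image vertices: (-87/125, 834/125), (-1821/125, 969/250), (-1668/125, -174/125), (1602/125, -3/250)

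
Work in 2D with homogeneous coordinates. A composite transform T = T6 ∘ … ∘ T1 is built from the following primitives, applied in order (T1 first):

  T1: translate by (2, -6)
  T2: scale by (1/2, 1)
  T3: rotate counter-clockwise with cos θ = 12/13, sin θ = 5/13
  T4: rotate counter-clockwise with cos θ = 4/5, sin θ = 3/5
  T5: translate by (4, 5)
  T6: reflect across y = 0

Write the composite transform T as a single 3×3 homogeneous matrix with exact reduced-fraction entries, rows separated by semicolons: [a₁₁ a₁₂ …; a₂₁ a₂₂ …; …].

T1 = [1 0 2; 0 1 -6; 0 0 1]
T2·T1 = [1/2 0 1; 0 1 -6; 0 0 1]
T3·…·T1 = [6/13 -5/13 42/13; 5/26 12/13 -67/13; 0 0 1]
T4·…·T1 = [33/130 -56/65 369/65; 28/65 33/65 -142/65; 0 0 1]
T5·…·T1 = [33/130 -56/65 629/65; 28/65 33/65 183/65; 0 0 1]
T6·…·T1 = [33/130 -56/65 629/65; -28/65 -33/65 -183/65; 0 0 1]

T = [33/130 -56/65 629/65; -28/65 -33/65 -183/65; 0 0 1]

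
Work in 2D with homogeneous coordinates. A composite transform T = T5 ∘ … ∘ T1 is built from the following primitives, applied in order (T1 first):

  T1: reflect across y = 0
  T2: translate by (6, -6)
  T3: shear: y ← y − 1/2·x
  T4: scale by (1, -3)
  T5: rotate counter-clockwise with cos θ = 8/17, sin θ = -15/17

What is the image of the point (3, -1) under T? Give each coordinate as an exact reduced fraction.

T1 reflect across y = 0: (3, -1) → (3, 1)
T2 translate by (6, -6): (3, 1) → (9, -5)
T3 shear: y ← y − 1/2·x: (9, -5) → (9, -19/2)
T4 scale by (1, -3): (9, -19/2) → (9, 57/2)
T5 rotate counter-clockwise with cos θ = 8/17, sin θ = -15/17: (9, 57/2) → (999/34, 93/17)

T(p) = (999/34, 93/17)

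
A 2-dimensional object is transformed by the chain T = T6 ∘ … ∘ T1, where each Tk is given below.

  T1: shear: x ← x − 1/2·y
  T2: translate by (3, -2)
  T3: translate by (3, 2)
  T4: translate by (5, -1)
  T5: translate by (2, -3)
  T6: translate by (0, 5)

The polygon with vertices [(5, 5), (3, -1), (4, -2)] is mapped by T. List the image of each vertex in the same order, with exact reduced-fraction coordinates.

T1 shear: x ← x − 1/2·y: (5, 5) → (5/2, 5); (3, -1) → (7/2, -1); (4, -2) → (5, -2)
T2 translate by (3, -2): (5/2, 5) → (11/2, 3); (7/2, -1) → (13/2, -3); (5, -2) → (8, -4)
T3 translate by (3, 2): (11/2, 3) → (17/2, 5); (13/2, -3) → (19/2, -1); (8, -4) → (11, -2)
T4 translate by (5, -1): (17/2, 5) → (27/2, 4); (19/2, -1) → (29/2, -2); (11, -2) → (16, -3)
T5 translate by (2, -3): (27/2, 4) → (31/2, 1); (29/2, -2) → (33/2, -5); (16, -3) → (18, -6)
T6 translate by (0, 5): (31/2, 1) → (31/2, 6); (33/2, -5) → (33/2, 0); (18, -6) → (18, -1)

image vertices: (31/2, 6), (33/2, 0), (18, -1)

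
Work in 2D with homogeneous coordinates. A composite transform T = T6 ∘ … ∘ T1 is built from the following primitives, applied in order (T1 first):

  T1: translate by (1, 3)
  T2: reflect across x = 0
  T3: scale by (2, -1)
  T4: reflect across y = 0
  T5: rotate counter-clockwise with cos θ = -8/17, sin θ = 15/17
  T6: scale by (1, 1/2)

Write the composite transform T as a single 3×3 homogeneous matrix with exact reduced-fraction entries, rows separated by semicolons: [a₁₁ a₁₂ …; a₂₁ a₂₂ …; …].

T = [16/17 -15/17 -29/17; -15/17 -4/17 -27/17; 0 0 1]

T1 = [1 0 1; 0 1 3; 0 0 1]
T2·T1 = [-1 0 -1; 0 1 3; 0 0 1]
T3·…·T1 = [-2 0 -2; 0 -1 -3; 0 0 1]
T4·…·T1 = [-2 0 -2; 0 1 3; 0 0 1]
T5·…·T1 = [16/17 -15/17 -29/17; -30/17 -8/17 -54/17; 0 0 1]
T6·…·T1 = [16/17 -15/17 -29/17; -15/17 -4/17 -27/17; 0 0 1]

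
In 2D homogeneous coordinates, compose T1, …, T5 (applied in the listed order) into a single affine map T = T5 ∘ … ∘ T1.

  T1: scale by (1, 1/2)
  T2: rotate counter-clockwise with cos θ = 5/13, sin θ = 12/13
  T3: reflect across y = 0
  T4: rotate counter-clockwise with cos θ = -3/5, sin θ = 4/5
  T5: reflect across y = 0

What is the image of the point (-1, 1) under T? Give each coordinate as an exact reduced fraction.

T(p) = (-1/13, 29/26)

T1 scale by (1, 1/2): (-1, 1) → (-1, 1/2)
T2 rotate counter-clockwise with cos θ = 5/13, sin θ = 12/13: (-1, 1/2) → (-11/13, -19/26)
T3 reflect across y = 0: (-11/13, -19/26) → (-11/13, 19/26)
T4 rotate counter-clockwise with cos θ = -3/5, sin θ = 4/5: (-11/13, 19/26) → (-1/13, -29/26)
T5 reflect across y = 0: (-1/13, -29/26) → (-1/13, 29/26)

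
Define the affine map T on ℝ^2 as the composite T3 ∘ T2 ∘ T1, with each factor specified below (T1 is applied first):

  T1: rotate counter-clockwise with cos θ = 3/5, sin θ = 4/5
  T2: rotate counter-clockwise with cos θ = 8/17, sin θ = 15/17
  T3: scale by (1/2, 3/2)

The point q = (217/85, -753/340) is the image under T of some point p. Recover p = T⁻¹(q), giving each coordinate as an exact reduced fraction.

p = (-7/2, -4)

T1 = [3/5 -4/5 0; 4/5 3/5 0; 0 0 1]
T2·T1 = [-36/85 -77/85 0; 77/85 -36/85 0; 0 0 1]
T3·…·T1 = [-18/85 -77/170 0; 231/170 -54/85 0; 0 0 1]
det M = 3/4; M⁻¹ = [-72/85 154/255 0; -154/85 -24/85 0; 0 0 1]
M⁻¹ · (217/85, -753/340)ᵀ = (-7/2, -4)ᵀ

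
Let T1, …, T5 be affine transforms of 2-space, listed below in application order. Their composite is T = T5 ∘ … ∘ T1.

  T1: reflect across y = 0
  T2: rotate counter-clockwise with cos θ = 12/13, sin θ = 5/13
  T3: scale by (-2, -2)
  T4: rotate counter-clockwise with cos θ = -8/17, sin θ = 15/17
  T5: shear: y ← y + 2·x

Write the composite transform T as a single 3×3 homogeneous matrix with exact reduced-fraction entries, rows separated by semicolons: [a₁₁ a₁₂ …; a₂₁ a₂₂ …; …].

T1 = [1 0 0; 0 -1 0; 0 0 1]
T2·T1 = [12/13 5/13 0; 5/13 -12/13 0; 0 0 1]
T3·…·T1 = [-24/13 -10/13 0; -10/13 24/13 0; 0 0 1]
T4·…·T1 = [342/221 -280/221 0; -280/221 -342/221 0; 0 0 1]
T5·…·T1 = [342/221 -280/221 0; 404/221 -902/221 0; 0 0 1]

T = [342/221 -280/221 0; 404/221 -902/221 0; 0 0 1]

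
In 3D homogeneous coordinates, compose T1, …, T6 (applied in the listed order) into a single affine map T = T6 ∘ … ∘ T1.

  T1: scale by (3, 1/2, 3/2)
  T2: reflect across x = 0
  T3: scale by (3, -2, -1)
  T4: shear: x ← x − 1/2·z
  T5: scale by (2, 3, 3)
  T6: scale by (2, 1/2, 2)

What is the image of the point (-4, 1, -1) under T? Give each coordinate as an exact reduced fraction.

T1 scale by (3, 1/2, 3/2): (-4, 1, -1) → (-12, 1/2, -3/2)
T2 reflect across x = 0: (-12, 1/2, -3/2) → (12, 1/2, -3/2)
T3 scale by (3, -2, -1): (12, 1/2, -3/2) → (36, -1, 3/2)
T4 shear: x ← x − 1/2·z: (36, -1, 3/2) → (141/4, -1, 3/2)
T5 scale by (2, 3, 3): (141/4, -1, 3/2) → (141/2, -3, 9/2)
T6 scale by (2, 1/2, 2): (141/2, -3, 9/2) → (141, -3/2, 9)

T(p) = (141, -3/2, 9)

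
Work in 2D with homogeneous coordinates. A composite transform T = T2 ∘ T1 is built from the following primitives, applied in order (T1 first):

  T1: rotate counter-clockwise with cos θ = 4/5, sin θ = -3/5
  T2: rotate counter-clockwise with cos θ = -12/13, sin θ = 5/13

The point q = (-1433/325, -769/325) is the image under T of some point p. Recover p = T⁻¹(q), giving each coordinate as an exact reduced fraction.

p = (1/5, 5)

T1 = [4/5 3/5 0; -3/5 4/5 0; 0 0 1]
T2·T1 = [-33/65 -56/65 0; 56/65 -33/65 0; 0 0 1]
det M = 1; M⁻¹ = [-33/65 56/65 0; -56/65 -33/65 0; 0 0 1]
M⁻¹ · (-1433/325, -769/325)ᵀ = (1/5, 5)ᵀ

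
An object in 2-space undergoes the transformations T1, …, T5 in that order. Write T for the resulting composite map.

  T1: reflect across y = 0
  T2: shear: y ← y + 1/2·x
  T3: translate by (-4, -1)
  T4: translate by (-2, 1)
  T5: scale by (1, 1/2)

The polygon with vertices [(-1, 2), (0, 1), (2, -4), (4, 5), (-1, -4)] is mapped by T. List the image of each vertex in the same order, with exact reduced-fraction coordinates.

image vertices: (-7, -5/4), (-6, -1/2), (-4, 5/2), (-2, -3/2), (-7, 7/4)

T1 reflect across y = 0: (-1, 2) → (-1, -2); (0, 1) → (0, -1); (2, -4) → (2, 4); (4, 5) → (4, -5); (-1, -4) → (-1, 4)
T2 shear: y ← y + 1/2·x: (-1, -2) → (-1, -5/2); (0, -1) → (0, -1); (2, 4) → (2, 5); (4, -5) → (4, -3); (-1, 4) → (-1, 7/2)
T3 translate by (-4, -1): (-1, -5/2) → (-5, -7/2); (0, -1) → (-4, -2); (2, 5) → (-2, 4); (4, -3) → (0, -4); (-1, 7/2) → (-5, 5/2)
T4 translate by (-2, 1): (-5, -7/2) → (-7, -5/2); (-4, -2) → (-6, -1); (-2, 4) → (-4, 5); (0, -4) → (-2, -3); (-5, 5/2) → (-7, 7/2)
T5 scale by (1, 1/2): (-7, -5/2) → (-7, -5/4); (-6, -1) → (-6, -1/2); (-4, 5) → (-4, 5/2); (-2, -3) → (-2, -3/2); (-7, 7/2) → (-7, 7/4)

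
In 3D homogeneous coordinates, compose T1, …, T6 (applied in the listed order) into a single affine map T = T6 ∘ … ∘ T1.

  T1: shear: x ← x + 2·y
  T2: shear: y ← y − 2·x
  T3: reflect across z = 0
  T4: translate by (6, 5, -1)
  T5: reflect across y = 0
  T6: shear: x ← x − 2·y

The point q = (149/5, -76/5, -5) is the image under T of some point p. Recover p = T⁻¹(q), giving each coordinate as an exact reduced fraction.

p = (-3/5, -3, 4)

T1 = [1 2 0 0; 0 1 0 0; 0 0 1 0; 0 0 0 1]
T2·T1 = [1 2 0 0; -2 -3 0 0; 0 0 1 0; 0 0 0 1]
T3·…·T1 = [1 2 0 0; -2 -3 0 0; 0 0 -1 0; 0 0 0 1]
T4·…·T1 = [1 2 0 6; -2 -3 0 5; 0 0 -1 -1; 0 0 0 1]
T5·…·T1 = [1 2 0 6; 2 3 0 -5; 0 0 -1 -1; 0 0 0 1]
T6·…·T1 = [-3 -4 0 16; 2 3 0 -5; 0 0 -1 -1; 0 0 0 1]
det M = 1; M⁻¹ = [-3 -4 0 28; 2 3 0 -17; 0 0 -1 -1; 0 0 0 1]
M⁻¹ · (149/5, -76/5, -5)ᵀ = (-3/5, -3, 4)ᵀ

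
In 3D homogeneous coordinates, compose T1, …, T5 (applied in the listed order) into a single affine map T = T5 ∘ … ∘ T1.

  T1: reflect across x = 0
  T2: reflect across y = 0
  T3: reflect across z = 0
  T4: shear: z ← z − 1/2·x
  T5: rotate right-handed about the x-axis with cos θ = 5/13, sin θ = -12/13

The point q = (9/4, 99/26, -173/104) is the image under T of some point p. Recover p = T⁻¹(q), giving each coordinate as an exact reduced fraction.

T1 = [-1 0 0 0; 0 1 0 0; 0 0 1 0; 0 0 0 1]
T2·T1 = [-1 0 0 0; 0 -1 0 0; 0 0 1 0; 0 0 0 1]
T3·…·T1 = [-1 0 0 0; 0 -1 0 0; 0 0 -1 0; 0 0 0 1]
T4·…·T1 = [-1 0 0 0; 0 -1 0 0; 1/2 0 -1 0; 0 0 0 1]
T5·…·T1 = [-1 0 0 0; 6/13 -5/13 -12/13 0; 5/26 12/13 -5/13 0; 0 0 0 1]
det M = -1; M⁻¹ = [-1 0 0 0; 0 -5/13 12/13 0; -1/2 -12/13 -5/13 0; 0 0 0 1]
M⁻¹ · (9/4, 99/26, -173/104)ᵀ = (-9/4, -3, -4)ᵀ

p = (-9/4, -3, -4)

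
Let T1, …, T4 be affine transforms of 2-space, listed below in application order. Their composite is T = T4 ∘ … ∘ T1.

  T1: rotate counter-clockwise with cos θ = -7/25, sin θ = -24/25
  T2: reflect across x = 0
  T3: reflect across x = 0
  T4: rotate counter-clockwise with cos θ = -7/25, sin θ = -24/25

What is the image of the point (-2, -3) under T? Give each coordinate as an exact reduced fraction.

T1 rotate counter-clockwise with cos θ = -7/25, sin θ = -24/25: (-2, -3) → (-58/25, 69/25)
T2 reflect across x = 0: (-58/25, 69/25) → (58/25, 69/25)
T3 reflect across x = 0: (58/25, 69/25) → (-58/25, 69/25)
T4 rotate counter-clockwise with cos θ = -7/25, sin θ = -24/25: (-58/25, 69/25) → (2062/625, 909/625)

T(p) = (2062/625, 909/625)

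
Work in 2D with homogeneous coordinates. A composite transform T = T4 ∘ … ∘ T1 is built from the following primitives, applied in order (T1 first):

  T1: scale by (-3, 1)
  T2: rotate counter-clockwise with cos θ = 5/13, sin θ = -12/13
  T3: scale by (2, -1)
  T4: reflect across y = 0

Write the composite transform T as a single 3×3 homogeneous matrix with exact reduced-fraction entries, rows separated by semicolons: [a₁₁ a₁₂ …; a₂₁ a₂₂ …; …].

T1 = [-3 0 0; 0 1 0; 0 0 1]
T2·T1 = [-15/13 12/13 0; 36/13 5/13 0; 0 0 1]
T3·…·T1 = [-30/13 24/13 0; -36/13 -5/13 0; 0 0 1]
T4·…·T1 = [-30/13 24/13 0; 36/13 5/13 0; 0 0 1]

T = [-30/13 24/13 0; 36/13 5/13 0; 0 0 1]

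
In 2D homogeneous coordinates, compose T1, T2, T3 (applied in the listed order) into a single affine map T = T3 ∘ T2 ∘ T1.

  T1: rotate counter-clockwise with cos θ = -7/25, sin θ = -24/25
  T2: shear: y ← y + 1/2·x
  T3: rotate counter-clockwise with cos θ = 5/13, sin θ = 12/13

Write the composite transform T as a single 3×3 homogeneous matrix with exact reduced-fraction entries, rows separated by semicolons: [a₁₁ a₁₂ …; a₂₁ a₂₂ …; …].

T1 = [-7/25 24/25 0; -24/25 -7/25 0; 0 0 1]
T2·T1 = [-7/25 24/25 0; -11/10 1/5 0; 0 0 1]
T3·…·T1 = [59/65 12/65 0; -443/650 313/325 0; 0 0 1]

T = [59/65 12/65 0; -443/650 313/325 0; 0 0 1]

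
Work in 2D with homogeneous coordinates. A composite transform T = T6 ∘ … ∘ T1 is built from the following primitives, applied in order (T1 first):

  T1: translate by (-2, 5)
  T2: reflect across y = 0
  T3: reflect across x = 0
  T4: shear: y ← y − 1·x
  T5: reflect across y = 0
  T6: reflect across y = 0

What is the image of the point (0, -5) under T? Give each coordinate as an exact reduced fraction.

T(p) = (2, -2)

T1 translate by (-2, 5): (0, -5) → (-2, 0)
T2 reflect across y = 0: (-2, 0) → (-2, 0)
T3 reflect across x = 0: (-2, 0) → (2, 0)
T4 shear: y ← y − 1·x: (2, 0) → (2, -2)
T5 reflect across y = 0: (2, -2) → (2, 2)
T6 reflect across y = 0: (2, 2) → (2, -2)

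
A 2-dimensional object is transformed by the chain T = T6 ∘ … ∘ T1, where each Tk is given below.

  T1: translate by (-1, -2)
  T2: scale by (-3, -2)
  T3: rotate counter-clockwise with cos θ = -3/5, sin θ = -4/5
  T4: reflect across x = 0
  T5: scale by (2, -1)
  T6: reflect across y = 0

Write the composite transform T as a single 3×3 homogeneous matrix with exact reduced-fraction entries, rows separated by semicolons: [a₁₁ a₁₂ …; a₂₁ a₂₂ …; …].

T = [-18/5 16/5 -14/5; 12/5 6/5 -24/5; 0 0 1]

T1 = [1 0 -1; 0 1 -2; 0 0 1]
T2·T1 = [-3 0 3; 0 -2 4; 0 0 1]
T3·…·T1 = [9/5 -8/5 7/5; 12/5 6/5 -24/5; 0 0 1]
T4·…·T1 = [-9/5 8/5 -7/5; 12/5 6/5 -24/5; 0 0 1]
T5·…·T1 = [-18/5 16/5 -14/5; -12/5 -6/5 24/5; 0 0 1]
T6·…·T1 = [-18/5 16/5 -14/5; 12/5 6/5 -24/5; 0 0 1]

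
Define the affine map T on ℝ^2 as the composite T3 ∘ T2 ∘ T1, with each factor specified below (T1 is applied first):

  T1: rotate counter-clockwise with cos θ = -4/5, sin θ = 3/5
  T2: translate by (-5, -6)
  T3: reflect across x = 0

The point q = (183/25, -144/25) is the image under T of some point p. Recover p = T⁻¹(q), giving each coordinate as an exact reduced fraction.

p = (2, 6/5)

T1 = [-4/5 -3/5 0; 3/5 -4/5 0; 0 0 1]
T2·T1 = [-4/5 -3/5 -5; 3/5 -4/5 -6; 0 0 1]
T3·…·T1 = [4/5 3/5 5; 3/5 -4/5 -6; 0 0 1]
det M = -1; M⁻¹ = [4/5 3/5 -2/5; 3/5 -4/5 -39/5; 0 0 1]
M⁻¹ · (183/25, -144/25)ᵀ = (2, 6/5)ᵀ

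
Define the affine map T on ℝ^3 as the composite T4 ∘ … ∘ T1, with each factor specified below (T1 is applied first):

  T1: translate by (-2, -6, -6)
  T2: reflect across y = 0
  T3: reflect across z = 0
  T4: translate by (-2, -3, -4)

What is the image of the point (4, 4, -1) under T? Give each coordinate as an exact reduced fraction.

T1 translate by (-2, -6, -6): (4, 4, -1) → (2, -2, -7)
T2 reflect across y = 0: (2, -2, -7) → (2, 2, -7)
T3 reflect across z = 0: (2, 2, -7) → (2, 2, 7)
T4 translate by (-2, -3, -4): (2, 2, 7) → (0, -1, 3)

T(p) = (0, -1, 3)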